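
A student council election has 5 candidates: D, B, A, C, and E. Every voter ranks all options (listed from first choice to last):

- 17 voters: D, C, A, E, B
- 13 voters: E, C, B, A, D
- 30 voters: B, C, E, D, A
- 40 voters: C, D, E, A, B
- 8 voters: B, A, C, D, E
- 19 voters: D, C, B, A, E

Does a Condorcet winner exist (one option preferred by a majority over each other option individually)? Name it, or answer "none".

C

C vs D: 91–36 for C.
C vs B: 89–38 for C.
C vs A: 119–8 for C.
C vs E: 114–13 for C.
C beats every other option head-to-head.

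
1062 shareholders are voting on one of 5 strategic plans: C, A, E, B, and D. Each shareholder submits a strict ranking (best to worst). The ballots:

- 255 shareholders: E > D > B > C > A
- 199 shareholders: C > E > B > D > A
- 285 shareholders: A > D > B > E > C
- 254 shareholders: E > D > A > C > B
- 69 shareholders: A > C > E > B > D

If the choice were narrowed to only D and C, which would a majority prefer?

D

Voters preferring D to C: 794; preferring C to D: 268.
D wins the head-to-head.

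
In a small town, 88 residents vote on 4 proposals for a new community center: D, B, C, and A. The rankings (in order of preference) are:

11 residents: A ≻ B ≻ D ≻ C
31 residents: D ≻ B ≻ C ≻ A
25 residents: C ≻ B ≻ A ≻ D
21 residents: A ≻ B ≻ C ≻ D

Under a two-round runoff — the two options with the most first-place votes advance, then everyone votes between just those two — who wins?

A

Round 1 first-place votes: D 31, B 0, C 25, A 32.
A and D advance.
Runoff: A is preferred to D by 57 voters; D by 31.
A wins the runoff.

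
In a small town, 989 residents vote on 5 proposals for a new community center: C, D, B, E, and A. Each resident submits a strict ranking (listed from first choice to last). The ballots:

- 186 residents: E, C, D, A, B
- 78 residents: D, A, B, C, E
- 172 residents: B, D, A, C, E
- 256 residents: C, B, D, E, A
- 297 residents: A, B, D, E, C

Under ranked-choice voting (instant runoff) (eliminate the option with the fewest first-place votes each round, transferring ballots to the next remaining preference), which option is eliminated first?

Round 1: C 256, D 78, B 172, E 186, A 297. Eliminate D.

D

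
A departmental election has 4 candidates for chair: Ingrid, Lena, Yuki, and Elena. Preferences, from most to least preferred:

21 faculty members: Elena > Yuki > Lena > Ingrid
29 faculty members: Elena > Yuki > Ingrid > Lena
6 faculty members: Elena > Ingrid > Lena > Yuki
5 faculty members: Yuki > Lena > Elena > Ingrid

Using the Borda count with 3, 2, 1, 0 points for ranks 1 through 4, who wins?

Ingrid: 21·0 + 29·1 + 6·2 + 5·0 = 41
Lena: 21·1 + 29·0 + 6·1 + 5·2 = 37
Yuki: 21·2 + 29·2 + 6·0 + 5·3 = 115
Elena: 21·3 + 29·3 + 6·3 + 5·1 = 173
Elena has the highest Borda score (173).

Elena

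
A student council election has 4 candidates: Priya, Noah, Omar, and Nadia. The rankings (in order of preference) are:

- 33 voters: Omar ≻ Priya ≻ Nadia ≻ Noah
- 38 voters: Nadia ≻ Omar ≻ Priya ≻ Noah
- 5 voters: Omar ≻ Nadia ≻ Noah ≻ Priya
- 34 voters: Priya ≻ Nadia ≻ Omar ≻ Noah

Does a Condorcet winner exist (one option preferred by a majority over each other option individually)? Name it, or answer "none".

Checking pairwise contests:
Omar beats Priya 76–34.
Priya beats Noah 105–5.
Nadia beats Omar 72–38.
Priya beats Nadia 67–43.
Every option loses at least one head-to-head, so there is no Condorcet winner.

none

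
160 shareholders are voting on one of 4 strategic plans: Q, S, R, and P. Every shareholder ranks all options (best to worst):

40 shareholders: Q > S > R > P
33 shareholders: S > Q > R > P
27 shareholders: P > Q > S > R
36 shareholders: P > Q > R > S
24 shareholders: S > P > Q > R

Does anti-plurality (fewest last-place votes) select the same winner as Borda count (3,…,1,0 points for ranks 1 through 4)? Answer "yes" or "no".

Anti-plurality — last-place votes: Q 0, S 36, R 51, P 73. Winner: Q.
Borda — scores: Q 336, S 278, R 109, P 237. Winner: Q.
The two methods agree.

yes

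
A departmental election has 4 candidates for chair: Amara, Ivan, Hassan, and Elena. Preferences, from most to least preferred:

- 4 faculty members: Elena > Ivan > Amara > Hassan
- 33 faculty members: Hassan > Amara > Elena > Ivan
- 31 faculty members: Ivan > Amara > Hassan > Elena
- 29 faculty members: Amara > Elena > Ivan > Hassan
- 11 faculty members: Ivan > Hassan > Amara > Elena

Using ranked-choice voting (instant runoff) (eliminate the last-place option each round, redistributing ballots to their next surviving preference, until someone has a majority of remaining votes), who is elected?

Ivan

Round 1: Amara 29, Ivan 42, Hassan 33, Elena 4. Eliminate Elena.
Round 2: Amara 29, Ivan 46, Hassan 33. Eliminate Amara.
Round 3: Ivan 75, Hassan 33. Ivan has a majority.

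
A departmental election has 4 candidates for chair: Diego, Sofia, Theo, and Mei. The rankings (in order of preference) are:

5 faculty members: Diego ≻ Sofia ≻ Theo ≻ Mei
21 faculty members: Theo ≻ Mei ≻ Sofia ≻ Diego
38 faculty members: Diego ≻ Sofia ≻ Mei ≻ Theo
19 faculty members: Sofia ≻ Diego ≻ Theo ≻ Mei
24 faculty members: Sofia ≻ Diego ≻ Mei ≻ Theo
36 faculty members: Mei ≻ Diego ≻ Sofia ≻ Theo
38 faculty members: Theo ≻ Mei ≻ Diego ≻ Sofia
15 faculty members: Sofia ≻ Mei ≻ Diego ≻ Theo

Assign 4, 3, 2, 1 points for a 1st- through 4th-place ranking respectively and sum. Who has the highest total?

Diego

Diego: 5·4 + 21·1 + 38·4 + 19·3 + 24·3 + 36·3 + 38·2 + 15·2 = 536
Sofia: 5·3 + 21·2 + 38·3 + 19·4 + 24·4 + 36·2 + 38·1 + 15·4 = 513
Theo: 5·2 + 21·4 + 38·1 + 19·2 + 24·1 + 36·1 + 38·4 + 15·1 = 397
Mei: 5·1 + 21·3 + 38·2 + 19·1 + 24·2 + 36·4 + 38·3 + 15·3 = 514
Diego has the highest Borda score (536).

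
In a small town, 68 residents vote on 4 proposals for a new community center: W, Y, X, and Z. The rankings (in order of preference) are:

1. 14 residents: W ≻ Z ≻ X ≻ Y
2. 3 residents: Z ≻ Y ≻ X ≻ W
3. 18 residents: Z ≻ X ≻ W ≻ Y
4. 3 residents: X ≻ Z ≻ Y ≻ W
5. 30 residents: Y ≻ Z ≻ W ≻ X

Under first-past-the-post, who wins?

First-place votes: W 14, Y 30, X 3, Z 21.
Y has the most first-place votes.

Y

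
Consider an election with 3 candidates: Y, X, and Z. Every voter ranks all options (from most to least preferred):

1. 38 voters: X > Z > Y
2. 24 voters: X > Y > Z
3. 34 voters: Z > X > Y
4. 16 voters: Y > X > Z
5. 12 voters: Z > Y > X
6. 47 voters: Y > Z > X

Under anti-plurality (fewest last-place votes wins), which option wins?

Last-place votes: Y 72, X 59, Z 40.
Z is ranked last by the fewest voters, so Z wins.

Z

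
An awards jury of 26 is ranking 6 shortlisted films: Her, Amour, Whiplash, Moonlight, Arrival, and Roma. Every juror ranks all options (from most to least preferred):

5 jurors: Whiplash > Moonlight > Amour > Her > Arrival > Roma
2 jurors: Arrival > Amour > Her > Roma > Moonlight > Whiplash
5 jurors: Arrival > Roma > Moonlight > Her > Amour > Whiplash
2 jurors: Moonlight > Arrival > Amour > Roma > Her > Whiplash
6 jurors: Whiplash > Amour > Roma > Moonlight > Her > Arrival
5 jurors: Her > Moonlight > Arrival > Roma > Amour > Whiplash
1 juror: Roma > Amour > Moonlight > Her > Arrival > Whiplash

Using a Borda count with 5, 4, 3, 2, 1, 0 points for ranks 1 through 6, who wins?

Moonlight

Her: 5·2 + 2·3 + 5·2 + 2·1 + 6·1 + 5·5 + 1·2 = 61
Amour: 5·3 + 2·4 + 5·1 + 2·3 + 6·4 + 5·1 + 1·4 = 67
Whiplash: 5·5 + 2·0 + 5·0 + 2·0 + 6·5 + 5·0 + 1·0 = 55
Moonlight: 5·4 + 2·1 + 5·3 + 2·5 + 6·2 + 5·4 + 1·3 = 82
Arrival: 5·1 + 2·5 + 5·5 + 2·4 + 6·0 + 5·3 + 1·1 = 64
Roma: 5·0 + 2·2 + 5·4 + 2·2 + 6·3 + 5·2 + 1·5 = 61
Moonlight has the highest Borda score (82).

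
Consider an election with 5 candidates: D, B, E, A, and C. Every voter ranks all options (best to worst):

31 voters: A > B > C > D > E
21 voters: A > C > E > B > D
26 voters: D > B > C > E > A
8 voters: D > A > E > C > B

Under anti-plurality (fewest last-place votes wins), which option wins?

C

Last-place votes: D 21, B 8, E 31, A 26, C 0.
C is ranked last by the fewest voters, so C wins.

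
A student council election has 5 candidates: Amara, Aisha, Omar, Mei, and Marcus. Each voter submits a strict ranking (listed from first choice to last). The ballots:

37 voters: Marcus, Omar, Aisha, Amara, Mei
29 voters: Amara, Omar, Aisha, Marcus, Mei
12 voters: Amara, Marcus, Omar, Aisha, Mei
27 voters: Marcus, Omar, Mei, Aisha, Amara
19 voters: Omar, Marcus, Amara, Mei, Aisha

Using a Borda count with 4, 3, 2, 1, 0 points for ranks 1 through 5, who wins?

Omar

Amara: 37·1 + 29·4 + 12·4 + 27·0 + 19·2 = 239
Aisha: 37·2 + 29·2 + 12·1 + 27·1 + 19·0 = 171
Omar: 37·3 + 29·3 + 12·2 + 27·3 + 19·4 = 379
Mei: 37·0 + 29·0 + 12·0 + 27·2 + 19·1 = 73
Marcus: 37·4 + 29·1 + 12·3 + 27·4 + 19·3 = 378
Omar has the highest Borda score (379).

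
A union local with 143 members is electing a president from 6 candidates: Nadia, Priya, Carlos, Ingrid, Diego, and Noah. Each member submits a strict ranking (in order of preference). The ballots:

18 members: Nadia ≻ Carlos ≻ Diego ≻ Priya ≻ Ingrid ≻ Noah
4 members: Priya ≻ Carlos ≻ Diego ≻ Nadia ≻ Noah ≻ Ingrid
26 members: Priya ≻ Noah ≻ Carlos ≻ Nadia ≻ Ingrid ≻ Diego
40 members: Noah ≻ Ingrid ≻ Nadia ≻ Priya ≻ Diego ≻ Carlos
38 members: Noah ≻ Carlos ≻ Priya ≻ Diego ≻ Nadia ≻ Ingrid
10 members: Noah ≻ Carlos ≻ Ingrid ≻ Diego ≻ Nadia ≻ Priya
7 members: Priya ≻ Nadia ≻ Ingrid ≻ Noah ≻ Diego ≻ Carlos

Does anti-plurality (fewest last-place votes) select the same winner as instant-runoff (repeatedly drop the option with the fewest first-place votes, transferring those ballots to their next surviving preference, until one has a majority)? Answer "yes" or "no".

Anti-plurality — last-place votes: Nadia 0, Priya 10, Carlos 47, Ingrid 42, Diego 26, Noah 18. Winner: Nadia.
Instant-runoff — R1 Nadia 18, Priya 37, Carlos 0, Ingrid 0, Diego 0, Noah 88 (Noah winner). Winner: Noah.
The two methods disagree.

no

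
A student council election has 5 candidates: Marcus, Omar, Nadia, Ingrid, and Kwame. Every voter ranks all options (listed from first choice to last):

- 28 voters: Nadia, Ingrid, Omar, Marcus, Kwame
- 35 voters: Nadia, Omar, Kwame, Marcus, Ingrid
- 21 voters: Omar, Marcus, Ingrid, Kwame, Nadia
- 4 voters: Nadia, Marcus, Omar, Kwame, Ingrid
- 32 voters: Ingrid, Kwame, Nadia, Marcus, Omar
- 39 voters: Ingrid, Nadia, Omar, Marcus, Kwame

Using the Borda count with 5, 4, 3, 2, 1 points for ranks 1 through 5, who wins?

Marcus: 28·2 + 35·2 + 21·4 + 4·4 + 32·2 + 39·2 = 368
Omar: 28·3 + 35·4 + 21·5 + 4·3 + 32·1 + 39·3 = 490
Nadia: 28·5 + 35·5 + 21·1 + 4·5 + 32·3 + 39·4 = 608
Ingrid: 28·4 + 35·1 + 21·3 + 4·1 + 32·5 + 39·5 = 569
Kwame: 28·1 + 35·3 + 21·2 + 4·2 + 32·4 + 39·1 = 350
Nadia has the highest Borda score (608).

Nadia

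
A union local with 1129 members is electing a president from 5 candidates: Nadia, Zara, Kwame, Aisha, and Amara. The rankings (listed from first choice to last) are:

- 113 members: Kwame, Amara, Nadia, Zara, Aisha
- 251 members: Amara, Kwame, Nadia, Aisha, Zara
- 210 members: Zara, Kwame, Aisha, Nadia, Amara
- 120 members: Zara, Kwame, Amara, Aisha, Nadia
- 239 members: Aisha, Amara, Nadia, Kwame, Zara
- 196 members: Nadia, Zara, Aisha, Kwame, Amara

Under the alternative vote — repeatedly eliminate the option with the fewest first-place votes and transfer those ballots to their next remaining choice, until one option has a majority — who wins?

Round 1: Nadia 196, Zara 330, Kwame 113, Aisha 239, Amara 251. Eliminate Kwame.
Round 2: Nadia 196, Zara 330, Aisha 239, Amara 364. Eliminate Nadia.
Round 3: Zara 526, Aisha 239, Amara 364. Eliminate Aisha.
Round 4: Zara 526, Amara 603. Amara has a majority.

Amara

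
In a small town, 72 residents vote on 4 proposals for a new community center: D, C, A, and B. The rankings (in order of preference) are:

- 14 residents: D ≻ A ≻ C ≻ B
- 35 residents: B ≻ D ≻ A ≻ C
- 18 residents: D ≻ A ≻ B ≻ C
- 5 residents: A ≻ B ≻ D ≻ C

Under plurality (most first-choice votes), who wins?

B

First-place votes: D 32, C 0, A 5, B 35.
B has the most first-place votes.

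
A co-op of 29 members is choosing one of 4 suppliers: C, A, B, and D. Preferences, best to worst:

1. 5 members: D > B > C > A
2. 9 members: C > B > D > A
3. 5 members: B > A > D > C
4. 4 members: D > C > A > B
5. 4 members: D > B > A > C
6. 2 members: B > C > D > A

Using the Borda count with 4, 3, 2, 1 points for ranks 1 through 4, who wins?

C: 5·2 + 9·4 + 5·1 + 4·3 + 4·1 + 2·3 = 73
A: 5·1 + 9·1 + 5·3 + 4·2 + 4·2 + 2·1 = 47
B: 5·3 + 9·3 + 5·4 + 4·1 + 4·3 + 2·4 = 86
D: 5·4 + 9·2 + 5·2 + 4·4 + 4·4 + 2·2 = 84
B has the highest Borda score (86).

B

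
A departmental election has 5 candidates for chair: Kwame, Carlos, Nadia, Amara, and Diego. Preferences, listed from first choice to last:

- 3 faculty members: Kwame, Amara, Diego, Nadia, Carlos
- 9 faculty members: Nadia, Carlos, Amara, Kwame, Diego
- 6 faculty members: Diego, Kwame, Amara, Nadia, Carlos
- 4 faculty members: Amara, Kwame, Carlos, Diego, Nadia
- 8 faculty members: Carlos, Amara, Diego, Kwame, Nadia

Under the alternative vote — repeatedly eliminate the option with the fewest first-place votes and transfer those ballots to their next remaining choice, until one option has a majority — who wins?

Round 1: Kwame 3, Carlos 8, Nadia 9, Amara 4, Diego 6. Eliminate Kwame.
Round 2: Carlos 8, Nadia 9, Amara 7, Diego 6. Eliminate Diego.
Round 3: Carlos 8, Nadia 9, Amara 13. Eliminate Carlos.
Round 4: Nadia 9, Amara 21. Amara has a majority.

Amara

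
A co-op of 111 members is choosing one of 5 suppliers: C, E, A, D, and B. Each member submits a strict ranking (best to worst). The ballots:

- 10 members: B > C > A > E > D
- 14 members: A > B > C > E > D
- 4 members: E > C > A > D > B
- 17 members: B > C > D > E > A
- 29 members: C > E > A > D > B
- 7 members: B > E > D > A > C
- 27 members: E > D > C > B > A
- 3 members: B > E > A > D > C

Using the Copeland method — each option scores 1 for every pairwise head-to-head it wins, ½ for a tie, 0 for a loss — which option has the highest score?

C: beats E, A, D, and B → score 4.
E: beats A, D, and B; loses to C → score 3.
A: beats D; loses to C, E, and B → score 1.
D: beats B; loses to C, E, and A → score 1.
B: beats A; loses to C, E, and D → score 1.
C has the best pairwise record.

C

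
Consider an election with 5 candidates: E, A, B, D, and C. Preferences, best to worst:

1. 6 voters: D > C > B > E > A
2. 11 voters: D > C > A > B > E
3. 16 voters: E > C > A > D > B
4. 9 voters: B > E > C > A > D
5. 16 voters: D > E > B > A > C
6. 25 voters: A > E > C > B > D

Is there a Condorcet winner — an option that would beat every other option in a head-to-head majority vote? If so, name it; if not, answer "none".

E vs A: 47–36 for E.
E vs B: 57–26 for E.
E vs D: 50–33 for E.
E vs C: 66–17 for E.
E beats every other option head-to-head.

E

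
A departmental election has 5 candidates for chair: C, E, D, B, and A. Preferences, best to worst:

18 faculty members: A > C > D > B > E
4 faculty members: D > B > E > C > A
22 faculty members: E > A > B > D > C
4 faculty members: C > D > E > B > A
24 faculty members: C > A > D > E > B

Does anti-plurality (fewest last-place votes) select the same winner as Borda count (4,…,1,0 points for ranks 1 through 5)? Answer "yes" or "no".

Anti-plurality — last-place votes: C 22, E 18, D 0, B 24, A 8. Winner: D.
Borda — scores: C 170, E 128, D 134, B 78, A 210. Winner: A.
The two methods disagree.

no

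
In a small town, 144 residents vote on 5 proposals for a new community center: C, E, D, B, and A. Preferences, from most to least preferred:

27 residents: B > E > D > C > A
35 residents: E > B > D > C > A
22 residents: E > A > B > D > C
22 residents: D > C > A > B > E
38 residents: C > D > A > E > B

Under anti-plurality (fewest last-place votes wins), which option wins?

D

Last-place votes: C 22, E 22, D 0, B 38, A 62.
D is ranked last by the fewest voters, so D wins.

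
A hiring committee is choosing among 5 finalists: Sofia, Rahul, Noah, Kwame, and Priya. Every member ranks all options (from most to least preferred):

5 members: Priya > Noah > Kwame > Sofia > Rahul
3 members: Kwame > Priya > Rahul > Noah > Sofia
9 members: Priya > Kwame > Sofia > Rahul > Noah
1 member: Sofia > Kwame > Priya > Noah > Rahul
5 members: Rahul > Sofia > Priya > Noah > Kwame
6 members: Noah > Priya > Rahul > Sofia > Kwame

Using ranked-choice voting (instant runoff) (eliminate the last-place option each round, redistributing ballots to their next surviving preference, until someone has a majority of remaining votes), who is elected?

Priya

Round 1: Sofia 1, Rahul 5, Noah 6, Kwame 3, Priya 14. Eliminate Sofia.
Round 2: Rahul 5, Noah 6, Kwame 4, Priya 14. Eliminate Kwame.
Round 3: Rahul 5, Noah 6, Priya 18. Priya has a majority.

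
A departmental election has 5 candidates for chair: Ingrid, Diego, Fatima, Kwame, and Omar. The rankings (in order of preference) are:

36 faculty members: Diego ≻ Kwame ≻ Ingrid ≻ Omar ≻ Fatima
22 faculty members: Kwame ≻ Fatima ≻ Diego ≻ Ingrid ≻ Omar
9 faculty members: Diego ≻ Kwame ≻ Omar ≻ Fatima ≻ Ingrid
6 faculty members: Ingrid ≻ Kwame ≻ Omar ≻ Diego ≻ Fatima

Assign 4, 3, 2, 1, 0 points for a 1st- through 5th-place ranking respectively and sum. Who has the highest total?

Kwame

Ingrid: 36·2 + 22·1 + 9·0 + 6·4 = 118
Diego: 36·4 + 22·2 + 9·4 + 6·1 = 230
Fatima: 36·0 + 22·3 + 9·1 + 6·0 = 75
Kwame: 36·3 + 22·4 + 9·3 + 6·3 = 241
Omar: 36·1 + 22·0 + 9·2 + 6·2 = 66
Kwame has the highest Borda score (241).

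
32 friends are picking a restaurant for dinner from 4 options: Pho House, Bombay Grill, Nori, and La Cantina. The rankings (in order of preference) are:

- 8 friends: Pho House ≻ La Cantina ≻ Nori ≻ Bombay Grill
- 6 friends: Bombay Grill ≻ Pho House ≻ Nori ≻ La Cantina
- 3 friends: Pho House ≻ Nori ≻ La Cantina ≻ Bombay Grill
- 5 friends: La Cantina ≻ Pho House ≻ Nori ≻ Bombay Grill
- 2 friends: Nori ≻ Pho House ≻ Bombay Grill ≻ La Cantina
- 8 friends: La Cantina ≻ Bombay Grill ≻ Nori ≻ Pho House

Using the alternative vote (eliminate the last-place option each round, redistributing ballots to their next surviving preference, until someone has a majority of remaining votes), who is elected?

Round 1: Pho House 11, Bombay Grill 6, Nori 2, La Cantina 13. Eliminate Nori.
Round 2: Pho House 13, Bombay Grill 6, La Cantina 13. Eliminate Bombay Grill.
Round 3: Pho House 19, La Cantina 13. Pho House has a majority.

Pho House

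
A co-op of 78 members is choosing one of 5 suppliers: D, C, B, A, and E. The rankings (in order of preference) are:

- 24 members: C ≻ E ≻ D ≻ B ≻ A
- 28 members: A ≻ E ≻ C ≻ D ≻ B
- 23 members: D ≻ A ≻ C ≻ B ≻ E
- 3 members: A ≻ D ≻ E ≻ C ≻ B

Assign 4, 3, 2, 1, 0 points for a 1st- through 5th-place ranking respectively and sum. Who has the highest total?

D: 24·2 + 28·1 + 23·4 + 3·3 = 177
C: 24·4 + 28·2 + 23·2 + 3·1 = 201
B: 24·1 + 28·0 + 23·1 + 3·0 = 47
A: 24·0 + 28·4 + 23·3 + 3·4 = 193
E: 24·3 + 28·3 + 23·0 + 3·2 = 162
C has the highest Borda score (201).

C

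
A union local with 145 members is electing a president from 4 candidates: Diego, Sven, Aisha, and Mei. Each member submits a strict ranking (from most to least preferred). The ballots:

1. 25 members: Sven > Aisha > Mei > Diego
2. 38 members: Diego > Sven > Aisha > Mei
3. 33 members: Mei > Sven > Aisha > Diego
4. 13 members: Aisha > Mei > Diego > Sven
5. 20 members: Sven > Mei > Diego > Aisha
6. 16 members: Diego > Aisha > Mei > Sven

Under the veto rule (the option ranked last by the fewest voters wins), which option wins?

Last-place votes: Diego 58, Sven 29, Aisha 20, Mei 38.
Aisha is ranked last by the fewest voters, so Aisha wins.

Aisha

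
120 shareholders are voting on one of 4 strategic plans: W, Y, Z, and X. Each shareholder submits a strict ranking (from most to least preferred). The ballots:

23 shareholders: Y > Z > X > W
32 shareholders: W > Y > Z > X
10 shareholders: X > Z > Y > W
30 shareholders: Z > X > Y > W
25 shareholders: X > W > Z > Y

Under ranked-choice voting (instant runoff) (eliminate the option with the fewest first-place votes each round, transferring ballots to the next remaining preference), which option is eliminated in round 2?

W

Round 1: W 32, Y 23, Z 30, X 35. Eliminate Y.
Round 2: W 32, Z 53, X 35. Eliminate W.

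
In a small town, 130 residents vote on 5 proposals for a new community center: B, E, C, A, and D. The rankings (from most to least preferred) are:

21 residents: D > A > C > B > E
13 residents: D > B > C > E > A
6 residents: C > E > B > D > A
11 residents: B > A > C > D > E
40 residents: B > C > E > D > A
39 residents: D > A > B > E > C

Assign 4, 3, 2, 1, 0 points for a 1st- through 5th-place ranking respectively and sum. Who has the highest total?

B: 21·1 + 13·3 + 6·2 + 11·4 + 40·4 + 39·2 = 354
E: 21·0 + 13·1 + 6·3 + 11·0 + 40·2 + 39·1 = 150
C: 21·2 + 13·2 + 6·4 + 11·2 + 40·3 + 39·0 = 234
A: 21·3 + 13·0 + 6·0 + 11·3 + 40·0 + 39·3 = 213
D: 21·4 + 13·4 + 6·1 + 11·1 + 40·1 + 39·4 = 349
B has the highest Borda score (354).

B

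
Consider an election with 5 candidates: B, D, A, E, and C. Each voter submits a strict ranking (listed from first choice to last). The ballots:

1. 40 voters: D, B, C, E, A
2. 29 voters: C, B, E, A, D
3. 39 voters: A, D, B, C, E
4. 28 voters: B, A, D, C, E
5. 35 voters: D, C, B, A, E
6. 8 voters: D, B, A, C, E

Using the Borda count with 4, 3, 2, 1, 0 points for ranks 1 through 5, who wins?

B: 40·3 + 29·3 + 39·2 + 28·4 + 35·2 + 8·3 = 491
D: 40·4 + 29·0 + 39·3 + 28·2 + 35·4 + 8·4 = 505
A: 40·0 + 29·1 + 39·4 + 28·3 + 35·1 + 8·2 = 320
E: 40·1 + 29·2 + 39·0 + 28·0 + 35·0 + 8·0 = 98
C: 40·2 + 29·4 + 39·1 + 28·1 + 35·3 + 8·1 = 376
D has the highest Borda score (505).

D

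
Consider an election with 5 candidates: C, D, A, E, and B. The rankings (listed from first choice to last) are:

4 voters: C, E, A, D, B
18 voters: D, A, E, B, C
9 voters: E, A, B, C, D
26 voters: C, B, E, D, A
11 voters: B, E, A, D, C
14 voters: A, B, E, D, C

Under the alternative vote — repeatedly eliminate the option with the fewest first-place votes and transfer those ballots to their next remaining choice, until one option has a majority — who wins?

A

Round 1: C 30, D 18, A 14, E 9, B 11. Eliminate E.
Round 2: C 30, D 18, A 23, B 11. Eliminate B.
Round 3: C 30, D 18, A 34. Eliminate D.
Round 4: C 30, A 52. A has a majority.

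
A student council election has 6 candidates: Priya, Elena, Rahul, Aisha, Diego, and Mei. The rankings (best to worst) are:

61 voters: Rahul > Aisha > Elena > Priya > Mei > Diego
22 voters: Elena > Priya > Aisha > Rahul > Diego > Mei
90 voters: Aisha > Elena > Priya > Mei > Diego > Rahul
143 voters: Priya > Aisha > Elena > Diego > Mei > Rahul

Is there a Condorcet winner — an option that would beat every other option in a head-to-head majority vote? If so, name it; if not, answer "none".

none

Checking pairwise contests:
Elena beats Priya 173–143.
Aisha beats Elena 294–22.
Priya beats Rahul 255–61.
Priya beats Aisha 165–151.
Priya beats Diego 316–0.
Priya beats Mei 316–0.
Every option loses at least one head-to-head, so there is no Condorcet winner.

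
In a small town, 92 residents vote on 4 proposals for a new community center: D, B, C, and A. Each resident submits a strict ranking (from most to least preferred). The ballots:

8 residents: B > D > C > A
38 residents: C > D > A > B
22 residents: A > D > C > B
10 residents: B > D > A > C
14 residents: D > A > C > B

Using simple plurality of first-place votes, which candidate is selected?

C

First-place votes: D 14, B 18, C 38, A 22.
C has the most first-place votes.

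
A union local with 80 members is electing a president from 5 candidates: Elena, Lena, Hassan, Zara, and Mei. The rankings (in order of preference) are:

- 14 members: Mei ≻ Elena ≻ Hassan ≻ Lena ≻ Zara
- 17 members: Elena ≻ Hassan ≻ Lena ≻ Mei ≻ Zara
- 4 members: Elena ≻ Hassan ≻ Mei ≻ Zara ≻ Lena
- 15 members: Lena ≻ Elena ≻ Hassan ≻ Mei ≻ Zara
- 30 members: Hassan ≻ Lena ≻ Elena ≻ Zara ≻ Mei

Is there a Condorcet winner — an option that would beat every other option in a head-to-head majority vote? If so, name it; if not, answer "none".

none

Checking pairwise contests:
Lena beats Elena 45–35.
Hassan beats Lena 65–15.
Elena beats Hassan 50–30.
Elena beats Zara 80–0.
Elena beats Mei 66–14.
Every option loses at least one head-to-head, so there is no Condorcet winner.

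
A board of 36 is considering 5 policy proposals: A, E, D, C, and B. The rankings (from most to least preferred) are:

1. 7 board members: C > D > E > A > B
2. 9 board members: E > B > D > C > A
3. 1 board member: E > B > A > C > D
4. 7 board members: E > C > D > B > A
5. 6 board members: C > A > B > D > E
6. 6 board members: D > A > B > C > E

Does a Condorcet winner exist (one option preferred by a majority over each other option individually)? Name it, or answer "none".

C

C vs A: 29–7 for C.
C vs E: 19–17 for C.
C vs D: 21–15 for C.
C vs B: 20–16 for C.
C beats every other option head-to-head.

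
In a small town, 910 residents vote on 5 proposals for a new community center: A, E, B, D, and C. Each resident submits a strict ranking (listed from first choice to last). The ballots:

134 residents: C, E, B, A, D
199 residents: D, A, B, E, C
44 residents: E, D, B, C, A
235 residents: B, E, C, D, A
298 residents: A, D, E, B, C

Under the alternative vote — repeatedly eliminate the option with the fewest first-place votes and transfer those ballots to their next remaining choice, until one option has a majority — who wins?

A

Round 1: A 298, E 44, B 235, D 199, C 134. Eliminate E.
Round 2: A 298, B 235, D 243, C 134. Eliminate C.
Round 3: A 298, B 369, D 243. Eliminate D.
Round 4: A 497, B 413. A has a majority.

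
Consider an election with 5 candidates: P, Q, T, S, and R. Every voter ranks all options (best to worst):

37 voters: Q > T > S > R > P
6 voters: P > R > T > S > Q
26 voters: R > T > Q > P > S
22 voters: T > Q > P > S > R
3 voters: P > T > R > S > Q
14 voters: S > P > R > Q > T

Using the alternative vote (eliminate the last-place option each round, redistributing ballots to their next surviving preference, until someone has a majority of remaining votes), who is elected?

Round 1: P 9, Q 37, T 22, S 14, R 26. Eliminate P.
Round 2: Q 37, T 25, S 14, R 32. Eliminate S.
Round 3: Q 37, T 25, R 46. Eliminate T.
Round 4: Q 59, R 49. Q has a majority.

Q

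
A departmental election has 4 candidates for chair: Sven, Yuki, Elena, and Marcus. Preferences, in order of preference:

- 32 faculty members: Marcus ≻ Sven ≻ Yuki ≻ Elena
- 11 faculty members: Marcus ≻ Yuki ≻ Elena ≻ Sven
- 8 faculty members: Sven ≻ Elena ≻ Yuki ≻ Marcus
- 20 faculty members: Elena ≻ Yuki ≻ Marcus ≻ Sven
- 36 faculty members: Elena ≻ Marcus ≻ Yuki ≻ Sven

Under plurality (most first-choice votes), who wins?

Elena

First-place votes: Sven 8, Yuki 0, Elena 56, Marcus 43.
Elena has the most first-place votes.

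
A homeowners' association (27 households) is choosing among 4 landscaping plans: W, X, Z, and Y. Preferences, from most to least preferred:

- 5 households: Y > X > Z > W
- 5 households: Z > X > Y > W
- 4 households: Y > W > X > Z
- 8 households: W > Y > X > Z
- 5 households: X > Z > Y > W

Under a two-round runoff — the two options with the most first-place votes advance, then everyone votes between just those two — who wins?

Y

Round 1 first-place votes: W 8, X 5, Z 5, Y 9.
Y and W advance.
Runoff: Y is preferred to W by 19 voters; W by 8.
Y wins the runoff.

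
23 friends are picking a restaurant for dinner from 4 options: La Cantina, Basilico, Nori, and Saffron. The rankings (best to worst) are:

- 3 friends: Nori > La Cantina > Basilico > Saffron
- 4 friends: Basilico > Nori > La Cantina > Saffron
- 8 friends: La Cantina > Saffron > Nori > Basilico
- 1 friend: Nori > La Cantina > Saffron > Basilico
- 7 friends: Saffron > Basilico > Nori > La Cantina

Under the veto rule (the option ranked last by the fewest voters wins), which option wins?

Last-place votes: La Cantina 7, Basilico 9, Nori 0, Saffron 7.
Nori is ranked last by the fewest voters, so Nori wins.

Nori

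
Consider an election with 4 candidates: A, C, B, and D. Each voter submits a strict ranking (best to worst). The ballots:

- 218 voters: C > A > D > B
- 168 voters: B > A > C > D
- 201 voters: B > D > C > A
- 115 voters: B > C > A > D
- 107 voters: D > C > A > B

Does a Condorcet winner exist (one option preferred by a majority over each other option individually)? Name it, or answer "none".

B vs A: 484–325 for B.
B vs C: 484–325 for B.
B vs D: 484–325 for B.
B beats every other option head-to-head.

B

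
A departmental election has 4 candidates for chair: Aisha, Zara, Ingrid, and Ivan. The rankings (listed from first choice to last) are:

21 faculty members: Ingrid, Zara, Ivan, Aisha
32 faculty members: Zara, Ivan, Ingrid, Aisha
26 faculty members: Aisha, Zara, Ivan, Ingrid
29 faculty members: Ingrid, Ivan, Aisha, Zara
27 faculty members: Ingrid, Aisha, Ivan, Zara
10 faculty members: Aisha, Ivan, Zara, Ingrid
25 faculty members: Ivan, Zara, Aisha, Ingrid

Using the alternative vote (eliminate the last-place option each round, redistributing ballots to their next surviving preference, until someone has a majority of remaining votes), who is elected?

Round 1: Aisha 36, Zara 32, Ingrid 77, Ivan 25. Eliminate Ivan.
Round 2: Aisha 36, Zara 57, Ingrid 77. Eliminate Aisha.
Round 3: Zara 93, Ingrid 77. Zara has a majority.

Zara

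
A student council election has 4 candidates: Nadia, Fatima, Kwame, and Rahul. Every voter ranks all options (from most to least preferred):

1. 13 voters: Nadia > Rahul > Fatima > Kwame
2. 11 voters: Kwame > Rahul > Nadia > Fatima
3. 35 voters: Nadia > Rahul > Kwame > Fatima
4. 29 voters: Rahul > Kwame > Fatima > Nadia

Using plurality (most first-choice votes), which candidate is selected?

First-place votes: Nadia 48, Fatima 0, Kwame 11, Rahul 29.
Nadia has the most first-place votes.

Nadia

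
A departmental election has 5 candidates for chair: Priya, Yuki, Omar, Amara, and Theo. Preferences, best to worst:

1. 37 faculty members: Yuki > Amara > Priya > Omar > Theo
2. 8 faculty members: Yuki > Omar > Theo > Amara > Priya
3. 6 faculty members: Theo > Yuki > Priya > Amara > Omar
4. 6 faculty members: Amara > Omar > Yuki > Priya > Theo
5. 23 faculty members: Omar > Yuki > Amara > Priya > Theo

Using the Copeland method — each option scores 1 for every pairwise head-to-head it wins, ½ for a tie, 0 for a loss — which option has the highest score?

Yuki

Priya: beats Omar and Theo; loses to Yuki and Amara → score 2.
Yuki: beats Priya, Omar, Amara, and Theo → score 4.
Omar: beats Theo; loses to Priya, Yuki, and Amara → score 1.
Amara: beats Priya, Omar, and Theo; loses to Yuki → score 3.
Theo: loses to Priya, Yuki, Omar, and Amara → score 0.
Yuki has the best pairwise record.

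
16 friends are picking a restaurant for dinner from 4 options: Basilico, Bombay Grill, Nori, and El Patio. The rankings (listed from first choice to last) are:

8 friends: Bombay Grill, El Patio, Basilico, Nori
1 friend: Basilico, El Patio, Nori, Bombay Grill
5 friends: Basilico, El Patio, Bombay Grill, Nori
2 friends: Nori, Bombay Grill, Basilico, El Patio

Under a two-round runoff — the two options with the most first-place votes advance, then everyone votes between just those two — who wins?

Bombay Grill

Round 1 first-place votes: Basilico 6, Bombay Grill 8, Nori 2, El Patio 0.
Bombay Grill and Basilico advance.
Runoff: Bombay Grill is preferred to Basilico by 10 voters; Basilico by 6.
Bombay Grill wins the runoff.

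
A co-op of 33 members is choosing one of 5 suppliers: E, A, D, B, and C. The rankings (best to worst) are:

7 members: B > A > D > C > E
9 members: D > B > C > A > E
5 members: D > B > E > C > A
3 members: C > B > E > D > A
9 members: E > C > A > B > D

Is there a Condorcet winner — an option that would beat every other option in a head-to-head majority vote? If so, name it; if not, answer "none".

B vs E: 24–9 for B.
B vs A: 24–9 for B.
B vs D: 19–14 for B.
B vs C: 21–12 for B.
B beats every other option head-to-head.

B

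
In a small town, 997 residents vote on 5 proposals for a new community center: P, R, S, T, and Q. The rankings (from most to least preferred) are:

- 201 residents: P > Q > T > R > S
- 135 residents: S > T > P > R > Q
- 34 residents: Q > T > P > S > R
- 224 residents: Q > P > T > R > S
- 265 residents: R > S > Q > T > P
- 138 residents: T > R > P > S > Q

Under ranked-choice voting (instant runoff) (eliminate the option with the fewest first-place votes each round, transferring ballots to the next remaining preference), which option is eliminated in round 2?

P

Round 1: P 201, R 265, S 135, T 138, Q 258. Eliminate S.
Round 2: P 201, R 265, T 273, Q 258. Eliminate P.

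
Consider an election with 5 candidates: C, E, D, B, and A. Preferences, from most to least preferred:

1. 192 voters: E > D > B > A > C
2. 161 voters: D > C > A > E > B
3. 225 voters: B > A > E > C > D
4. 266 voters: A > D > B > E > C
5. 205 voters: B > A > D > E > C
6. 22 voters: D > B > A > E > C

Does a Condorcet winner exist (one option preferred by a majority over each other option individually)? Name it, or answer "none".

none

Checking pairwise contests:
E beats C 910–161.
D beats E 654–417.
A beats D 696–375.
D beats B 641–430.
B beats A 644–427.
Every option loses at least one head-to-head, so there is no Condorcet winner.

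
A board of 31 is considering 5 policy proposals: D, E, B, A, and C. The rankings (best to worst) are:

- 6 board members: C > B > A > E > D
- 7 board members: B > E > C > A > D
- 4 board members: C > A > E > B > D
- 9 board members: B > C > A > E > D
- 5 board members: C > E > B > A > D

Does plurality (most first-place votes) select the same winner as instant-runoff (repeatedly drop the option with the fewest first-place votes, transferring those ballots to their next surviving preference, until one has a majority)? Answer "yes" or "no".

Plurality — first-place votes: D 0, E 0, B 16, A 0, C 15. Winner: B.
Instant-runoff — R1 D 0, E 0, B 16, A 0, C 15 (B winner). Winner: B.
The two methods agree.

yes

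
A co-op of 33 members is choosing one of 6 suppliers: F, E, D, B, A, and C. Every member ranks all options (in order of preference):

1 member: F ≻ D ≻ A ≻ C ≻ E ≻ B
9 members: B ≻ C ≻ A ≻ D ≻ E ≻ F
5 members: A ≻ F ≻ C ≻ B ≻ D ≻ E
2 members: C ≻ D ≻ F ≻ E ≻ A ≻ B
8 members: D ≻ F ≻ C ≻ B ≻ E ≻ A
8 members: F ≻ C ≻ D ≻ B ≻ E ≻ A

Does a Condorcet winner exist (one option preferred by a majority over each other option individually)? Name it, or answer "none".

none

Checking pairwise contests:
D beats F 19–14.
F beats E 24–9.
C beats D 24–9.
F beats B 24–9.
F beats A 19–14.
F beats C 22–11.
Every option loses at least one head-to-head, so there is no Condorcet winner.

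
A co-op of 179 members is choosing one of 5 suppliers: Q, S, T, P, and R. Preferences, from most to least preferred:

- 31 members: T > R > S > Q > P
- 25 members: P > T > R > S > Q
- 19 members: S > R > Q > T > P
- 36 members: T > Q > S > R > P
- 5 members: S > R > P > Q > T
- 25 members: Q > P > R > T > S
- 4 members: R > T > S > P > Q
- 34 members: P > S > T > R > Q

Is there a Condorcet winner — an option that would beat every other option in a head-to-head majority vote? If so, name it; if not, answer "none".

T vs Q: 130–49 for T.
T vs S: 121–58 for T.
T vs P: 90–89 for T.
T vs R: 126–53 for T.
T beats every other option head-to-head.

T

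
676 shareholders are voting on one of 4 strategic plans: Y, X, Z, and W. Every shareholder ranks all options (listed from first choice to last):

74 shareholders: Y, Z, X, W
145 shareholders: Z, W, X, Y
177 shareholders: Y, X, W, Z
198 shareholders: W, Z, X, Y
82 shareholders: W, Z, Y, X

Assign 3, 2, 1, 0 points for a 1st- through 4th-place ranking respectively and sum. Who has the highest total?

W

Y: 74·3 + 145·0 + 177·3 + 198·0 + 82·1 = 835
X: 74·1 + 145·1 + 177·2 + 198·1 + 82·0 = 771
Z: 74·2 + 145·3 + 177·0 + 198·2 + 82·2 = 1143
W: 74·0 + 145·2 + 177·1 + 198·3 + 82·3 = 1307
W has the highest Borda score (1307).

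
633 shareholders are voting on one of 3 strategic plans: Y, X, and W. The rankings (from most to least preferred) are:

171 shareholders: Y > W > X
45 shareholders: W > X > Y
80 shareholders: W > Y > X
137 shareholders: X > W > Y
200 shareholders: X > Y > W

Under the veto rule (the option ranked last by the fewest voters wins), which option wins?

Y

Last-place votes: Y 182, X 251, W 200.
Y is ranked last by the fewest voters, so Y wins.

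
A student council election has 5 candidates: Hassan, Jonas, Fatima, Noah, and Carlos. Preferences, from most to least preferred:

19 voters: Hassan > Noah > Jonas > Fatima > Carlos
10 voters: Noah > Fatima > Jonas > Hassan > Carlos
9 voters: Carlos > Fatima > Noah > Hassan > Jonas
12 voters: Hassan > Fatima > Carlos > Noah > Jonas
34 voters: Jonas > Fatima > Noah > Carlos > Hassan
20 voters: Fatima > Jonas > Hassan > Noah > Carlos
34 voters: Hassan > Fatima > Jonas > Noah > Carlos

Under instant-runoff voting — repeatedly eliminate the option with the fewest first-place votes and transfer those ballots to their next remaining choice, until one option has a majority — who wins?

Round 1: Hassan 65, Jonas 34, Fatima 20, Noah 10, Carlos 9. Eliminate Carlos.
Round 2: Hassan 65, Jonas 34, Fatima 29, Noah 10. Eliminate Noah.
Round 3: Hassan 65, Jonas 34, Fatima 39. Eliminate Jonas.
Round 4: Hassan 65, Fatima 73. Fatima has a majority.

Fatima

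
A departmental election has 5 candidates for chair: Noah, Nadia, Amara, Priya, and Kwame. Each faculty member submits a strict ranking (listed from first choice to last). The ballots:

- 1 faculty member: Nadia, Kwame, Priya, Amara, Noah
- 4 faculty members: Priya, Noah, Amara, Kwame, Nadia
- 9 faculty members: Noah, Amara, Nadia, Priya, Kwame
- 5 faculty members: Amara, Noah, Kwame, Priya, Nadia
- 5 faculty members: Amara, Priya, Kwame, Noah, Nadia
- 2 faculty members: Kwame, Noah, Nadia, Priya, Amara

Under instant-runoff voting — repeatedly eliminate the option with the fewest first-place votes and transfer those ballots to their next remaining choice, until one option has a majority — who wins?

Round 1: Noah 9, Nadia 1, Amara 10, Priya 4, Kwame 2. Eliminate Nadia.
Round 2: Noah 9, Amara 10, Priya 4, Kwame 3. Eliminate Kwame.
Round 3: Noah 11, Amara 10, Priya 5. Eliminate Priya.
Round 4: Noah 15, Amara 11. Noah has a majority.

Noah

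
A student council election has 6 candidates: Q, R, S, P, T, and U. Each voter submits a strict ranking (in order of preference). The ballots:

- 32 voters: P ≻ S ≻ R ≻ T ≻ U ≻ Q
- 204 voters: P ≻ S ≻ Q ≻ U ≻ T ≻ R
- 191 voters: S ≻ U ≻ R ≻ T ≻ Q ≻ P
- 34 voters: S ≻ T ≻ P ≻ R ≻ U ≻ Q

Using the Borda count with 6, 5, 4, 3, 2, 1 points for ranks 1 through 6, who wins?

Q: 32·1 + 204·4 + 191·2 + 34·1 = 1264
R: 32·4 + 204·1 + 191·4 + 34·3 = 1198
S: 32·5 + 204·5 + 191·6 + 34·6 = 2530
P: 32·6 + 204·6 + 191·1 + 34·4 = 1743
T: 32·3 + 204·2 + 191·3 + 34·5 = 1247
U: 32·2 + 204·3 + 191·5 + 34·2 = 1699
S has the highest Borda score (2530).

S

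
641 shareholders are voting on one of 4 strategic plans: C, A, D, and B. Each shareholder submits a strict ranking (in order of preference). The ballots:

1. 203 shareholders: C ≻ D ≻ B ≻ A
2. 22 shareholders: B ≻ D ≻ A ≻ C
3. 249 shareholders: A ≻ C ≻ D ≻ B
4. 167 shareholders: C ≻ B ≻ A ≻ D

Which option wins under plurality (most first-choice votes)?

First-place votes: C 370, A 249, D 0, B 22.
C has the most first-place votes.

C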